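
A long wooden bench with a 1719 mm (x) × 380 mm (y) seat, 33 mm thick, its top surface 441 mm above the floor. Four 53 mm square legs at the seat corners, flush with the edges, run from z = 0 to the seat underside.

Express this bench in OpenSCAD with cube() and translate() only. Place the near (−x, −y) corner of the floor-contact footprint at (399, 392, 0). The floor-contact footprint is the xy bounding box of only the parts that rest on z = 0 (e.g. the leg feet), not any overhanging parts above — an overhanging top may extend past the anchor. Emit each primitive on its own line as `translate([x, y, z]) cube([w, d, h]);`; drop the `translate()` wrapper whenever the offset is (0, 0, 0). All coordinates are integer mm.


translate([399, 392, 408]) cube([1719, 380, 33]);
translate([399, 392, 0]) cube([53, 53, 408]);
translate([399, 719, 0]) cube([53, 53, 408]);
translate([2065, 392, 0]) cube([53, 53, 408]);
translate([2065, 719, 0]) cube([53, 53, 408]);


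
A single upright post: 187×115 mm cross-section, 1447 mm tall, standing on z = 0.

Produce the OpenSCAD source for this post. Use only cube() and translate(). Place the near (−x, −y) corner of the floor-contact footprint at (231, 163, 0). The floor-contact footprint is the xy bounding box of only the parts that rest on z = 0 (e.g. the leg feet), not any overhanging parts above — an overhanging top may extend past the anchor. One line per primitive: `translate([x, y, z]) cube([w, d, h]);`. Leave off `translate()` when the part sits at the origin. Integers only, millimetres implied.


translate([231, 163, 0]) cube([187, 115, 1447]);


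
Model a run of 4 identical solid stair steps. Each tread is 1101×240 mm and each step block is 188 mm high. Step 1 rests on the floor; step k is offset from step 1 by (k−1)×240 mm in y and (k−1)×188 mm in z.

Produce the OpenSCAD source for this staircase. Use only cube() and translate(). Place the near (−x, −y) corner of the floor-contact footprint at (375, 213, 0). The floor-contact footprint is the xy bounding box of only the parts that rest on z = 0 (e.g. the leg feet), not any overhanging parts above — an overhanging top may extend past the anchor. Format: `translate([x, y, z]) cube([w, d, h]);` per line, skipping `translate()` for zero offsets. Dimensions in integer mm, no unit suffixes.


translate([375, 213, 0]) cube([1101, 240, 188]);
translate([375, 453, 188]) cube([1101, 240, 188]);
translate([375, 693, 376]) cube([1101, 240, 188]);
translate([375, 933, 564]) cube([1101, 240, 188]);


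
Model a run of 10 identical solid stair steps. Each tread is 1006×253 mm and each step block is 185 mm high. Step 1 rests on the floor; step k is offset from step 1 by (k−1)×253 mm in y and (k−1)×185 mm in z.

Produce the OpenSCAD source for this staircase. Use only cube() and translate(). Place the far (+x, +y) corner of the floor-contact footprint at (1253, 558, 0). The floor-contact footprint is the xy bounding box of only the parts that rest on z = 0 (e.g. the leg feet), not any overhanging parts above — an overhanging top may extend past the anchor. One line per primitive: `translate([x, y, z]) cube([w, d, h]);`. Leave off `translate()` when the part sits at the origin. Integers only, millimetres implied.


translate([247, 305, 0]) cube([1006, 253, 185]);
translate([247, 558, 185]) cube([1006, 253, 185]);
translate([247, 811, 370]) cube([1006, 253, 185]);
translate([247, 1064, 555]) cube([1006, 253, 185]);
translate([247, 1317, 740]) cube([1006, 253, 185]);
translate([247, 1570, 925]) cube([1006, 253, 185]);
translate([247, 1823, 1110]) cube([1006, 253, 185]);
translate([247, 2076, 1295]) cube([1006, 253, 185]);
translate([247, 2329, 1480]) cube([1006, 253, 185]);
translate([247, 2582, 1665]) cube([1006, 253, 185]);


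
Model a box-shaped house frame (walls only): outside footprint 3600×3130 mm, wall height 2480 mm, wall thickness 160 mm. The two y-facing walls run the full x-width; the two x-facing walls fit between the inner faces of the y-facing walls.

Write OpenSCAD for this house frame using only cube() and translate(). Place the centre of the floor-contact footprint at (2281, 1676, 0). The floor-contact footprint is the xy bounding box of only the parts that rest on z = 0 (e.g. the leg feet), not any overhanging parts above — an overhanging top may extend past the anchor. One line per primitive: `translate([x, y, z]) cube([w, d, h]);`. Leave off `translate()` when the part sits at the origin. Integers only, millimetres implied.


translate([481, 111, 0]) cube([3600, 160, 2480]);
translate([481, 3081, 0]) cube([3600, 160, 2480]);
translate([481, 271, 0]) cube([160, 2810, 2480]);
translate([3921, 271, 0]) cube([160, 2810, 2480]);


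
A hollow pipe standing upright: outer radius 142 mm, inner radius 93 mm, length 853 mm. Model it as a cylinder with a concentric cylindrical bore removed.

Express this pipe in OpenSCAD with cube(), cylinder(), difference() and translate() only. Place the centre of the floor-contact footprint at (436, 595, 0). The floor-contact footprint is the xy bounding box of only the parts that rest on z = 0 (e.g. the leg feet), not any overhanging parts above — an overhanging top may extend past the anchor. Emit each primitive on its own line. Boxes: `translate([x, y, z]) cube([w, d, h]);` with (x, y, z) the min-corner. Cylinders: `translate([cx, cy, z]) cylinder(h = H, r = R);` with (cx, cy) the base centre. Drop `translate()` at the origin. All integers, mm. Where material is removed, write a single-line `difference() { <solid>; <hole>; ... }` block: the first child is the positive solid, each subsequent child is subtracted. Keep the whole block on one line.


difference() { translate([436, 595, 0]) cylinder(h = 853, r = 142); translate([436, 595, 0]) cylinder(h = 853, r = 93); }


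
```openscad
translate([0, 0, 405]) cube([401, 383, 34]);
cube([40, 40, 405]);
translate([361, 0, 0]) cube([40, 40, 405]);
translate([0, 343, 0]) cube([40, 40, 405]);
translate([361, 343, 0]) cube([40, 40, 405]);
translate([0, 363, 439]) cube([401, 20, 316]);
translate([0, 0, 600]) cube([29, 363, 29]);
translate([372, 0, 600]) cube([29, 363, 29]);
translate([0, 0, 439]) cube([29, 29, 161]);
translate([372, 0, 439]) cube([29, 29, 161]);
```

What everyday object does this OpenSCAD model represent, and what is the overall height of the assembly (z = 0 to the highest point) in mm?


A chair. The overall height is 755 mm.

A slab on four corner posts with a tall panel at the back — a chair. The seat slab sits at z = 405 with thickness 34, and the 316 mm backrest starts at the seat top, so the overall height is 405 + 34 + 316 = 755 mm.


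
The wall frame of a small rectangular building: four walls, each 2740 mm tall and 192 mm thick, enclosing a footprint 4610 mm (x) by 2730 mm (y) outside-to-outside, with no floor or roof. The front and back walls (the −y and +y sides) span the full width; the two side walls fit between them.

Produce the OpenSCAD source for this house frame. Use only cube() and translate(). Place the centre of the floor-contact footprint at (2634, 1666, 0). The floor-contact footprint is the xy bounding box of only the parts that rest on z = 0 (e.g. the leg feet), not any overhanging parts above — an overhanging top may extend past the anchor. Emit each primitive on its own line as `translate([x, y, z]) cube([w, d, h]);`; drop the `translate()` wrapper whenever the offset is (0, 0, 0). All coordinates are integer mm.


translate([329, 301, 0]) cube([4610, 192, 2740]);
translate([329, 2839, 0]) cube([4610, 192, 2740]);
translate([329, 493, 0]) cube([192, 2346, 2740]);
translate([4747, 493, 0]) cube([192, 2346, 2740]);


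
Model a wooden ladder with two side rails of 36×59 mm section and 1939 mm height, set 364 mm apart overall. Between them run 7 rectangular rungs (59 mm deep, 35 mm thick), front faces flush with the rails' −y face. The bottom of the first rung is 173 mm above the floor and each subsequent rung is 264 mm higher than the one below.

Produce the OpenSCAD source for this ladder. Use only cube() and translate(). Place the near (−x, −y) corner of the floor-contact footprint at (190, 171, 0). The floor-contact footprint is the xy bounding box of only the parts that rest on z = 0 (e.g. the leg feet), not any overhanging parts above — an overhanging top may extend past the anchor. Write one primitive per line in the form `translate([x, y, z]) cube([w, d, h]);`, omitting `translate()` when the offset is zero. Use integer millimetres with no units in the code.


translate([190, 171, 0]) cube([36, 59, 1939]);
translate([518, 171, 0]) cube([36, 59, 1939]);
translate([226, 171, 173]) cube([292, 59, 35]);
translate([226, 171, 437]) cube([292, 59, 35]);
translate([226, 171, 701]) cube([292, 59, 35]);
translate([226, 171, 965]) cube([292, 59, 35]);
translate([226, 171, 1229]) cube([292, 59, 35]);
translate([226, 171, 1493]) cube([292, 59, 35]);
translate([226, 171, 1757]) cube([292, 59, 35]);


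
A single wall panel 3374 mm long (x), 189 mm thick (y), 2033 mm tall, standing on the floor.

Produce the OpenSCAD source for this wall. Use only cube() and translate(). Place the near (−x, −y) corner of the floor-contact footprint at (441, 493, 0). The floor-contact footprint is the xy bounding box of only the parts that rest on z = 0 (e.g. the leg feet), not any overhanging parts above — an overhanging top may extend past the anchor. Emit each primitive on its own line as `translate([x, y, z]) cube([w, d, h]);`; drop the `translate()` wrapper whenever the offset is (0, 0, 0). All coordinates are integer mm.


translate([441, 493, 0]) cube([3374, 189, 2033]);


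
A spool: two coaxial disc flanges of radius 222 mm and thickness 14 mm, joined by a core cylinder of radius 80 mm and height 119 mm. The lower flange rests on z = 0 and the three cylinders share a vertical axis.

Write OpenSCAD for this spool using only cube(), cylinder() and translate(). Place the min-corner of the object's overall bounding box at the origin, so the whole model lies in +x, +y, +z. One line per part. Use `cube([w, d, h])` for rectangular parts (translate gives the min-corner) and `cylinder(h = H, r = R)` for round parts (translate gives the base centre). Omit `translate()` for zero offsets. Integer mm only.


translate([222, 222, 0]) cylinder(h = 14, r = 222);
translate([222, 222, 14]) cylinder(h = 119, r = 80);
translate([222, 222, 133]) cylinder(h = 14, r = 222);


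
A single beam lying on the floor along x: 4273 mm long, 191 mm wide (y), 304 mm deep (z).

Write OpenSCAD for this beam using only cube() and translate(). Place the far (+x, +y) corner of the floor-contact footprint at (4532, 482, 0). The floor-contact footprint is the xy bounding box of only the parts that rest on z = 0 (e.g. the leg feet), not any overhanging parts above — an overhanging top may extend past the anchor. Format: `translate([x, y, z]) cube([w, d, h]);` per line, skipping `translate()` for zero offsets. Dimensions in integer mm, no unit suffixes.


translate([259, 291, 0]) cube([4273, 191, 304]);


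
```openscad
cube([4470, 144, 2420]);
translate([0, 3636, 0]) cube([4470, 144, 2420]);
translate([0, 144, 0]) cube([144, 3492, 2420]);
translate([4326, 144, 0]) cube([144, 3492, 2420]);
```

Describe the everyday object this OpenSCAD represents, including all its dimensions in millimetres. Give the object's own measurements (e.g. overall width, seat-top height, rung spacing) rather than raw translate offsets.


The wall frame of a small rectangular building: four walls, each 2420 mm tall and 144 mm thick, enclosing a footprint 4470 mm (x) by 3780 mm (y) outside-to-outside, with no floor or roof. The front and back walls (the −y and +y sides) span the full width; the two side walls fit between them.


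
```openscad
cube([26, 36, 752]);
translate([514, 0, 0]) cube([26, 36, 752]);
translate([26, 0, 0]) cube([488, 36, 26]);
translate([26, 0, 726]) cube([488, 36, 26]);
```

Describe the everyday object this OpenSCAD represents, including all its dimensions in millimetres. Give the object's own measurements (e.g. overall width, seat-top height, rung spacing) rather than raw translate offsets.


A rectangular picture frame lying in the x–z plane (depth along y). The opening is 488 mm wide (x) by 700 mm tall (z), surrounded by a border 26 mm wide on all four sides. The frame is 36 mm deep and is made of two full-height vertical stiles with two horizontal rails fitted between them.


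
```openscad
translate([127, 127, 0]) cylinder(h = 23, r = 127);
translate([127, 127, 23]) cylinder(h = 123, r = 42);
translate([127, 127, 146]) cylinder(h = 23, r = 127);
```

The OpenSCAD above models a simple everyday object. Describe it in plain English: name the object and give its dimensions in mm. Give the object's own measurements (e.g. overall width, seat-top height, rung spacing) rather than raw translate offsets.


A spool: two coaxial disc flanges of radius 127 mm and thickness 23 mm, joined by a core cylinder of radius 42 mm and height 123 mm. The lower flange rests on z = 0 and the three cylinders share a vertical axis.


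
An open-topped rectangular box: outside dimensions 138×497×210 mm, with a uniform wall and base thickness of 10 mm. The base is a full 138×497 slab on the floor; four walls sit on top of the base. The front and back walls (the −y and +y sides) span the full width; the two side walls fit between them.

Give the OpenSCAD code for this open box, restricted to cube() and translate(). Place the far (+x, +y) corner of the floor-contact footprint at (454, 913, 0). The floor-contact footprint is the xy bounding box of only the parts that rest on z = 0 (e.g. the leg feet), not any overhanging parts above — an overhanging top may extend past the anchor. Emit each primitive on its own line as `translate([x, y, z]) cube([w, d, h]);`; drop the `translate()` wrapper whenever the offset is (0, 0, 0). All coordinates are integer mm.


translate([316, 416, 0]) cube([138, 497, 10]);
translate([316, 416, 10]) cube([138, 10, 200]);
translate([316, 903, 10]) cube([138, 10, 200]);
translate([316, 426, 10]) cube([10, 477, 200]);
translate([444, 426, 10]) cube([10, 477, 200]);


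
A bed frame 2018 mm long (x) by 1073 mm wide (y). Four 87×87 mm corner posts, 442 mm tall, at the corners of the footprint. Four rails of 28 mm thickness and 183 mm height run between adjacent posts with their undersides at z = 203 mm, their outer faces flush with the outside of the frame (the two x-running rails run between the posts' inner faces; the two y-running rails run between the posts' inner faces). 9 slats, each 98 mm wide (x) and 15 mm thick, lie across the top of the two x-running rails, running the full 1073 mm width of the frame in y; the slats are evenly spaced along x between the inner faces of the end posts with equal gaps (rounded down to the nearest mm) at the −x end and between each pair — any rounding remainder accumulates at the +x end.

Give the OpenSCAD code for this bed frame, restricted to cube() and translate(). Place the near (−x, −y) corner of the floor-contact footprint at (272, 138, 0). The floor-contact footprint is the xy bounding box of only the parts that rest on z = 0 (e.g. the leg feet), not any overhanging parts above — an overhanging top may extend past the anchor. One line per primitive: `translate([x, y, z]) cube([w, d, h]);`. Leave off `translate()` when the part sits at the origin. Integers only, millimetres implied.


translate([272, 138, 0]) cube([87, 87, 442]);
translate([272, 1124, 0]) cube([87, 87, 442]);
translate([2203, 138, 0]) cube([87, 87, 442]);
translate([2203, 1124, 0]) cube([87, 87, 442]);
translate([359, 138, 203]) cube([1844, 28, 183]);
translate([359, 1183, 203]) cube([1844, 28, 183]);
translate([272, 225, 203]) cube([28, 899, 183]);
translate([2262, 225, 203]) cube([28, 899, 183]);
translate([455, 138, 386]) cube([98, 1073, 15]);
translate([649, 138, 386]) cube([98, 1073, 15]);
translate([843, 138, 386]) cube([98, 1073, 15]);
translate([1037, 138, 386]) cube([98, 1073, 15]);
translate([1231, 138, 386]) cube([98, 1073, 15]);
translate([1425, 138, 386]) cube([98, 1073, 15]);
translate([1619, 138, 386]) cube([98, 1073, 15]);
translate([1813, 138, 386]) cube([98, 1073, 15]);
translate([2007, 138, 386]) cube([98, 1073, 15]);


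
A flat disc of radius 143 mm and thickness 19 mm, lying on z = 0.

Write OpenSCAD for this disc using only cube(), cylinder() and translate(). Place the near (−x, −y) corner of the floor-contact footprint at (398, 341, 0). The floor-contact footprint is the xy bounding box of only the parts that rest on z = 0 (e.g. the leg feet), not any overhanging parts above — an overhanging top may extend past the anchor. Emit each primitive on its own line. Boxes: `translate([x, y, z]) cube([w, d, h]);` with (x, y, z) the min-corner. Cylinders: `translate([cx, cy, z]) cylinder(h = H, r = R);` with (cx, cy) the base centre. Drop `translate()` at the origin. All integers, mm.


translate([541, 484, 0]) cylinder(h = 19, r = 143);


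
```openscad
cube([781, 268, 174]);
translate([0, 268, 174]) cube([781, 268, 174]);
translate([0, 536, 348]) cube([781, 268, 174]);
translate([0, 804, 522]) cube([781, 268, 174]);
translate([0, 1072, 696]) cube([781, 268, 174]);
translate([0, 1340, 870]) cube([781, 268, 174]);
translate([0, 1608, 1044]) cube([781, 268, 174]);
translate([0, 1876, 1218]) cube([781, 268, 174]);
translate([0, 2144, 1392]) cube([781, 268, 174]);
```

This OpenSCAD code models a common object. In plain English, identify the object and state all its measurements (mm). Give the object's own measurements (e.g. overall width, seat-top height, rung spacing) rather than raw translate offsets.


A straight staircase of 9 solid steps. Each step is 781 mm wide (x), 268 mm deep (y, the going) and 174 mm tall (the rise). The first step rests on the floor; each subsequent step sits one going further in +y and one rise higher in +z, directly behind and above the previous step with no overlap.


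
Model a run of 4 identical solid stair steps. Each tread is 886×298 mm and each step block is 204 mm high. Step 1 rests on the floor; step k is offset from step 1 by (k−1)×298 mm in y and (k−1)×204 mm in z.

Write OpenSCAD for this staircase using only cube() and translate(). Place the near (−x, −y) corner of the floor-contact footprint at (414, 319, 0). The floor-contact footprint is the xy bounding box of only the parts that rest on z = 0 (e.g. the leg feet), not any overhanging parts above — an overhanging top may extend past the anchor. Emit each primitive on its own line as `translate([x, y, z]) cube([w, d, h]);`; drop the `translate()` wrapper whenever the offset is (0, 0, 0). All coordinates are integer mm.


translate([414, 319, 0]) cube([886, 298, 204]);
translate([414, 617, 204]) cube([886, 298, 204]);
translate([414, 915, 408]) cube([886, 298, 204]);
translate([414, 1213, 612]) cube([886, 298, 204]);


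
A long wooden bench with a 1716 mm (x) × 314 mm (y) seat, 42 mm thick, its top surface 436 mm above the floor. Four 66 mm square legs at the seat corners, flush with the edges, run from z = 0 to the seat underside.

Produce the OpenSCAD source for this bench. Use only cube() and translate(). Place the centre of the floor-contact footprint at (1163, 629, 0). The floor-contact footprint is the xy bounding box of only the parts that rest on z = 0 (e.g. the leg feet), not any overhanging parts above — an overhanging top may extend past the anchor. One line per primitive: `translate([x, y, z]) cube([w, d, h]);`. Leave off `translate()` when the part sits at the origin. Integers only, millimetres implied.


translate([305, 472, 394]) cube([1716, 314, 42]);
translate([305, 472, 0]) cube([66, 66, 394]);
translate([305, 720, 0]) cube([66, 66, 394]);
translate([1955, 472, 0]) cube([66, 66, 394]);
translate([1955, 720, 0]) cube([66, 66, 394]);


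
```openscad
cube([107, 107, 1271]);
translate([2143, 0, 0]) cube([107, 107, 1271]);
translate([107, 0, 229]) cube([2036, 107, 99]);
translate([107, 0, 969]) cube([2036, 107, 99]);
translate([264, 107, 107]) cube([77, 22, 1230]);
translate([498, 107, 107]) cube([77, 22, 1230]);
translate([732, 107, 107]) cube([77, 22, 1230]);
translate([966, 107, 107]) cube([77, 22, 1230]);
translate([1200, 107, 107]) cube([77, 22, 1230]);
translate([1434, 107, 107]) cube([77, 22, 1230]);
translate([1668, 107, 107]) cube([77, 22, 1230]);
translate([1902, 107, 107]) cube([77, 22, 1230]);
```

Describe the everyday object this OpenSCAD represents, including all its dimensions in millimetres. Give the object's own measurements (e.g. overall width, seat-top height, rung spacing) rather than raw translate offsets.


A fence section. Two 107×107 mm posts, 1271 mm tall, stand on the floor with a clear span of 2036 mm between their inner faces. Two horizontal rails of 107×99 mm section span the gap between the posts with their undersides at z = 229 mm and z = 969 mm, flush with the posts' −y face. 8 pickets, each 77 mm wide, 22 mm thick and 1230 mm tall, are fixed to the +y face of the rails with their bottoms at z = 107 mm, spaced across the span with a 157 mm gap after the −x post and between neighbouring pickets, with 164 mm left before the +x post.


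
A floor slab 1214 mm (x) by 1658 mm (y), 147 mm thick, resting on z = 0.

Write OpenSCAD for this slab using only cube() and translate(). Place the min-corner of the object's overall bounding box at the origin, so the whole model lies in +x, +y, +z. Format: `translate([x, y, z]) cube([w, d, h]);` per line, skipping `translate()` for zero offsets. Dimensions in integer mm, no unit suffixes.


cube([1214, 1658, 147]);


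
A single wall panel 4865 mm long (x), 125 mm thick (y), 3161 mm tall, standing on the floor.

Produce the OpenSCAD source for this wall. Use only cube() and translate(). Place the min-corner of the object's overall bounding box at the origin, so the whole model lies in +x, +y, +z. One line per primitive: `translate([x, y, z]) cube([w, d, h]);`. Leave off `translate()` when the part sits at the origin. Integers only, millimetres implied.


cube([4865, 125, 3161]);


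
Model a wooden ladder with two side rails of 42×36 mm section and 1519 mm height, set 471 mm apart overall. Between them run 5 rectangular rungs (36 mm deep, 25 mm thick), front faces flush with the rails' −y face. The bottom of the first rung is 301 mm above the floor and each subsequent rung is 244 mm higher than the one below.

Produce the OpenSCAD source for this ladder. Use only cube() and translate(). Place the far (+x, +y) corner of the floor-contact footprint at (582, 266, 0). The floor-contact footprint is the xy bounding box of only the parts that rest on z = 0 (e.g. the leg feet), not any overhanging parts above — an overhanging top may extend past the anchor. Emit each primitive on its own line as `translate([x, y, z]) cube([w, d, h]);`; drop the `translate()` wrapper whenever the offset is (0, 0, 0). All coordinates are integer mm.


translate([111, 230, 0]) cube([42, 36, 1519]);
translate([540, 230, 0]) cube([42, 36, 1519]);
translate([153, 230, 301]) cube([387, 36, 25]);
translate([153, 230, 545]) cube([387, 36, 25]);
translate([153, 230, 789]) cube([387, 36, 25]);
translate([153, 230, 1033]) cube([387, 36, 25]);
translate([153, 230, 1277]) cube([387, 36, 25]);


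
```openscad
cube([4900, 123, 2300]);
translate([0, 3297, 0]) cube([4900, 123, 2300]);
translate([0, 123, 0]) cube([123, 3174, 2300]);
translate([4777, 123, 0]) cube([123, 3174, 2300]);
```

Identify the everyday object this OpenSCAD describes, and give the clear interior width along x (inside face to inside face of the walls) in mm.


A house (or room) frame. The interior width is 4654 mm.

Four 2300 mm walls enclosing a rectangle with no floor or roof — a room or house frame. Outside width is 4900 mm and wall thickness is 123 mm, so the interior width is 4900 − 2 × 123 = 4654 mm.


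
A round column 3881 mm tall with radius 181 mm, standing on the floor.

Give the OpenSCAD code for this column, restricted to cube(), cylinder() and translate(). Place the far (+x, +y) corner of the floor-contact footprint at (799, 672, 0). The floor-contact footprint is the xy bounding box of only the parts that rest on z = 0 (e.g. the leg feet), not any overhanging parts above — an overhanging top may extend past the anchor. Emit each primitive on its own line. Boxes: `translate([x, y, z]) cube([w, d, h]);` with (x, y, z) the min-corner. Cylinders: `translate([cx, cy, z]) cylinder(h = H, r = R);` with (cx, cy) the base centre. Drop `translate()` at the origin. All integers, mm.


translate([618, 491, 0]) cylinder(h = 3881, r = 181);


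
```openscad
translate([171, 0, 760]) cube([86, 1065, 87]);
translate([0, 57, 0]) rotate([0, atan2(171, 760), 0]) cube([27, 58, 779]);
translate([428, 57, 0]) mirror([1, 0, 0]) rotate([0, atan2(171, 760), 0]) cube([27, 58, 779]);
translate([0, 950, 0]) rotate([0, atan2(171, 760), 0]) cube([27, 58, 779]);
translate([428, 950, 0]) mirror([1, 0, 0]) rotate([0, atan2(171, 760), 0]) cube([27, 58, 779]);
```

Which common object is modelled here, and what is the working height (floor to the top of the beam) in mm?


A sawhorse. The overall height is 847 mm.

A beam across two mirrored pairs of raked legs — a sawhorse. The beam's underside is at z = 760 (matching the legs' vertical rise in atan2(171, 760)) and the beam is 87 mm tall, so its top is at 760 + 87 = 847 mm. The raked legs top out at the beam's underside, so that is the highest point.


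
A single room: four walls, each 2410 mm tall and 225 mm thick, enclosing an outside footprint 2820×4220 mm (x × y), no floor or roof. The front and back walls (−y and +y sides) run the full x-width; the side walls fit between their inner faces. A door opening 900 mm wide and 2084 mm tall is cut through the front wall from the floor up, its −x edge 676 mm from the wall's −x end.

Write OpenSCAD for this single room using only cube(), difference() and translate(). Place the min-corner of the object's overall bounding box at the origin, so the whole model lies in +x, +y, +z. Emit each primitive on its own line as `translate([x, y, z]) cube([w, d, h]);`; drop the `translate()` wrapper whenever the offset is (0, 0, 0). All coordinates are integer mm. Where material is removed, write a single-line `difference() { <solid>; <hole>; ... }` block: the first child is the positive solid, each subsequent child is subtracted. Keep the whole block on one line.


difference() { cube([2820, 225, 2410]); translate([676, 0, 0]) cube([900, 225, 2084]); }
translate([0, 3995, 0]) cube([2820, 225, 2410]);
translate([0, 225, 0]) cube([225, 3770, 2410]);
translate([2595, 225, 0]) cube([225, 3770, 2410]);


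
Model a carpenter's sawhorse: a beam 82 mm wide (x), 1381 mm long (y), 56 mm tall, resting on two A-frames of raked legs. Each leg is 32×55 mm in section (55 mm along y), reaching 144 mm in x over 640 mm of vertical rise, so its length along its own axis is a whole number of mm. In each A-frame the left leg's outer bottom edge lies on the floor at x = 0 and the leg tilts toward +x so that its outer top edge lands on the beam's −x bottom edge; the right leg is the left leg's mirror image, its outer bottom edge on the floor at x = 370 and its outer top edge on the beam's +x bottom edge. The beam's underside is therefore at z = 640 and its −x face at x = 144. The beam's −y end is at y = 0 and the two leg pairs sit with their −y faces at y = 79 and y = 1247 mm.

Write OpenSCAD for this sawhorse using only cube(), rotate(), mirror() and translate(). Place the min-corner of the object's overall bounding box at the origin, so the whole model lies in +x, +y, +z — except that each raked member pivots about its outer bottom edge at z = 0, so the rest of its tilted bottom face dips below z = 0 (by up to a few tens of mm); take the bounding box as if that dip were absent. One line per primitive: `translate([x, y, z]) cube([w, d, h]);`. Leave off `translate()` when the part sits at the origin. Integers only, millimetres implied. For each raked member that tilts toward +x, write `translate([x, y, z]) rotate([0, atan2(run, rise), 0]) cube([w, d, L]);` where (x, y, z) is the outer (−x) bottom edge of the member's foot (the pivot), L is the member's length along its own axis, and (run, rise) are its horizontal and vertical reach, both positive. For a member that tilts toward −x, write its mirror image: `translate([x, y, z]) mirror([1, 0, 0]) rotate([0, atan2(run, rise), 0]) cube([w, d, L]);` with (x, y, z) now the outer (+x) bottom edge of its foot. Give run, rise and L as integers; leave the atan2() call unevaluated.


translate([144, 0, 640]) cube([82, 1381, 56]);
translate([0, 79, 0]) rotate([0, atan2(144, 640), 0]) cube([32, 55, 656]);
translate([370, 79, 0]) mirror([1, 0, 0]) rotate([0, atan2(144, 640), 0]) cube([32, 55, 656]);
translate([0, 1247, 0]) rotate([0, atan2(144, 640), 0]) cube([32, 55, 656]);
translate([370, 1247, 0]) mirror([1, 0, 0]) rotate([0, atan2(144, 640), 0]) cube([32, 55, 656]);


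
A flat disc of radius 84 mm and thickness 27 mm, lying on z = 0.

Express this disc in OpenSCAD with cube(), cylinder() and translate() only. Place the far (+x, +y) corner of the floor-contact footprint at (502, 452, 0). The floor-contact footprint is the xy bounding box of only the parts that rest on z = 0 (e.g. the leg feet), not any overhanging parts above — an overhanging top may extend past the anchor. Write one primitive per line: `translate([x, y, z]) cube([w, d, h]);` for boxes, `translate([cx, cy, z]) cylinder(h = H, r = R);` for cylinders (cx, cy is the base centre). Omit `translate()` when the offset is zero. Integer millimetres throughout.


translate([418, 368, 0]) cylinder(h = 27, r = 84);


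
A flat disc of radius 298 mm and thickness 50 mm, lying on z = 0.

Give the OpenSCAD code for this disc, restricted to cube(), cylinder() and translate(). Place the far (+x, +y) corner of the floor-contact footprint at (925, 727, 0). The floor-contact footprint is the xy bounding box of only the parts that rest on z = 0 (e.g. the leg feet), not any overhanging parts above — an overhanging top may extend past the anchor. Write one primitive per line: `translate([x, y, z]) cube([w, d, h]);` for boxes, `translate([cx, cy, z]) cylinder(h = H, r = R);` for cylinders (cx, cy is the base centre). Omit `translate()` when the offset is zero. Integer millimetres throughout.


translate([627, 429, 0]) cylinder(h = 50, r = 298);


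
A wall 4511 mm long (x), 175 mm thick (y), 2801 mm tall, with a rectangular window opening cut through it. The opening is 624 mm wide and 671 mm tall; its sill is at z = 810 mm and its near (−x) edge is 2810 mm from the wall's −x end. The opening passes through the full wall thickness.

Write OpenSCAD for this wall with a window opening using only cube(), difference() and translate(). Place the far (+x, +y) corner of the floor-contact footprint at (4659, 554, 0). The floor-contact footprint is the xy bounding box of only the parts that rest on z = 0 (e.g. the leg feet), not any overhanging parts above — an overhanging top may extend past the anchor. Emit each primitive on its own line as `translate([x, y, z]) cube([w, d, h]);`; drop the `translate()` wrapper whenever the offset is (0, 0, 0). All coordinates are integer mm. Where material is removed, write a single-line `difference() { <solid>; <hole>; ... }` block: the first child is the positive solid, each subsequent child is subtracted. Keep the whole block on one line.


difference() { translate([148, 379, 0]) cube([4511, 175, 2801]); translate([2958, 379, 810]) cube([624, 175, 671]); }


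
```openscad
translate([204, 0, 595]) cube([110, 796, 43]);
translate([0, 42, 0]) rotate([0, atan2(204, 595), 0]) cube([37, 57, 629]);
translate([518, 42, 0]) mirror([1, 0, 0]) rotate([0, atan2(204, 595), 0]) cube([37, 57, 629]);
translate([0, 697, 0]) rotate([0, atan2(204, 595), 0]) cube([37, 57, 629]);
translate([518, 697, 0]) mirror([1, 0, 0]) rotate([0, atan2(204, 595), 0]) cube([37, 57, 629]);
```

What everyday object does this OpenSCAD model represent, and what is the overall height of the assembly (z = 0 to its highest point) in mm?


A sawhorse. The overall height is 638 mm.

A beam across two mirrored pairs of raked legs — a sawhorse. The beam's underside is at z = 595 (matching the legs' vertical rise in atan2(204, 595)) and the beam is 43 mm tall, so its top is at 595 + 43 = 638 mm. The raked legs top out at the beam's underside, so that is the highest point.


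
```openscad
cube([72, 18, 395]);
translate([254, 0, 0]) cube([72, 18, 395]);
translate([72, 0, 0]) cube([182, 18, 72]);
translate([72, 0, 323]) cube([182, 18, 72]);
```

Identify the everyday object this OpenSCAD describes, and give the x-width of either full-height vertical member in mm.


A picture frame. The border width is 72 mm.

Four thin pieces enclosing a rectangular opening — a picture frame. The two full-height stiles are 395 mm tall; the top rail sits at z = 323 and is 72 mm tall, so the border above the opening is 395 − 323 = 72 mm, matching the stile x-width.


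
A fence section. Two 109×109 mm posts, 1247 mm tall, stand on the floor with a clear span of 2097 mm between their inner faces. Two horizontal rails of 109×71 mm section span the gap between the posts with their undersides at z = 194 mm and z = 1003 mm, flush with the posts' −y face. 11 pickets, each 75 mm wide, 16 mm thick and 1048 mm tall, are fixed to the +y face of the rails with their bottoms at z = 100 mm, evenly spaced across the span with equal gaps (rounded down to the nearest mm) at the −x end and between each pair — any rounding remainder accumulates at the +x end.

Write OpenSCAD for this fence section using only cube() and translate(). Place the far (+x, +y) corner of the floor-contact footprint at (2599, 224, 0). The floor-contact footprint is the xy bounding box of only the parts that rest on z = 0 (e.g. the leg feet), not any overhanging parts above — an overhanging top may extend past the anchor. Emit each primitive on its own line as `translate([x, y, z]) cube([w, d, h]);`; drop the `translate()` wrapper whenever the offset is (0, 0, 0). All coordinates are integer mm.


translate([284, 115, 0]) cube([109, 109, 1247]);
translate([2490, 115, 0]) cube([109, 109, 1247]);
translate([393, 115, 194]) cube([2097, 109, 71]);
translate([393, 115, 1003]) cube([2097, 109, 71]);
translate([499, 224, 100]) cube([75, 16, 1048]);
translate([680, 224, 100]) cube([75, 16, 1048]);
translate([861, 224, 100]) cube([75, 16, 1048]);
translate([1042, 224, 100]) cube([75, 16, 1048]);
translate([1223, 224, 100]) cube([75, 16, 1048]);
translate([1404, 224, 100]) cube([75, 16, 1048]);
translate([1585, 224, 100]) cube([75, 16, 1048]);
translate([1766, 224, 100]) cube([75, 16, 1048]);
translate([1947, 224, 100]) cube([75, 16, 1048]);
translate([2128, 224, 100]) cube([75, 16, 1048]);
translate([2309, 224, 100]) cube([75, 16, 1048]);


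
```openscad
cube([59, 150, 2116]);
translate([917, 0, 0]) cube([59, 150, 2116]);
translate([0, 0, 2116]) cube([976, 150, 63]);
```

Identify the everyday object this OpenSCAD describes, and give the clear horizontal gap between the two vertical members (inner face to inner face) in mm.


A door frame. The clear opening width is 858 mm.

Two 2116 mm tall posts with a header on top — a door frame. The left jamb is 59 mm wide at x = 0; the right jamb starts at x = 917. The clear opening is 917 − 59 = 858 mm.


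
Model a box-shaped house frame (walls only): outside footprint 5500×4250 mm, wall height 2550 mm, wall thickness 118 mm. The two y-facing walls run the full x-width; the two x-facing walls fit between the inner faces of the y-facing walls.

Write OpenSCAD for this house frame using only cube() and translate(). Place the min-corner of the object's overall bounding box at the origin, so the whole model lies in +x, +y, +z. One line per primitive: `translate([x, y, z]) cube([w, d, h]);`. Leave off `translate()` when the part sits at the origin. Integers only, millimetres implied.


cube([5500, 118, 2550]);
translate([0, 4132, 0]) cube([5500, 118, 2550]);
translate([0, 118, 0]) cube([118, 4014, 2550]);
translate([5382, 118, 0]) cube([118, 4014, 2550]);


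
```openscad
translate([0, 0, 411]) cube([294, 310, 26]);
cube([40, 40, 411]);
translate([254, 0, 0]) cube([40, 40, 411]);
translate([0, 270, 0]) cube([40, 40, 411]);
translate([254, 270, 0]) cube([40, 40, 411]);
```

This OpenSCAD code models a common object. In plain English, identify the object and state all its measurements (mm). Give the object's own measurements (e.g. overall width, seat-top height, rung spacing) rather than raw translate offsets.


A four-legged stool. The seat is a 294×310×26 mm slab whose top surface is at z = 437 mm; four square legs, each 40×40 mm in cross-section, run from the floor (z = 0) to the underside of the seat, each flush with a corner of the seat.


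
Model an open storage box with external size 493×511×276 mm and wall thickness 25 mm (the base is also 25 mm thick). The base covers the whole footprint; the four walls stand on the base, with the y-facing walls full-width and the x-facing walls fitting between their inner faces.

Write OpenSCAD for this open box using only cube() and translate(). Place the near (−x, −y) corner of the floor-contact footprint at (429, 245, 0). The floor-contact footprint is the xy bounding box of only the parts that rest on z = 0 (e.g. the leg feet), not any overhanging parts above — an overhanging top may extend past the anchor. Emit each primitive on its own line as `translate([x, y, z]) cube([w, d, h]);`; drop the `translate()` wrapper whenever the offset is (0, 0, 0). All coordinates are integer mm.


translate([429, 245, 0]) cube([493, 511, 25]);
translate([429, 245, 25]) cube([493, 25, 251]);
translate([429, 731, 25]) cube([493, 25, 251]);
translate([429, 270, 25]) cube([25, 461, 251]);
translate([897, 270, 25]) cube([25, 461, 251]);


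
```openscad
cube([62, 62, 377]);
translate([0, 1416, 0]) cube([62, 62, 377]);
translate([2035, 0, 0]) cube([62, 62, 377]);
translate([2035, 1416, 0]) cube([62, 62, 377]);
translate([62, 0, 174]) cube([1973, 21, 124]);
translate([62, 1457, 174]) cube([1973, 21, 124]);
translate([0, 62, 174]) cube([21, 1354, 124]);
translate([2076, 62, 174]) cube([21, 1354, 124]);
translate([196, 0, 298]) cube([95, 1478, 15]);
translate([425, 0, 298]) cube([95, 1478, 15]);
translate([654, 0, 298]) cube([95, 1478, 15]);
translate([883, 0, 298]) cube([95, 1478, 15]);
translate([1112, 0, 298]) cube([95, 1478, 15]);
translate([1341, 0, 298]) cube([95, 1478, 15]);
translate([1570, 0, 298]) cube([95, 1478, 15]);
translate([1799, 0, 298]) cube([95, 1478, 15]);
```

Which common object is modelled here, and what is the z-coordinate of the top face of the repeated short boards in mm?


A bed frame. The slat-top height is 313 mm.

Four posts, four rails, and a row of slats — a bed frame. Slats sit on the rails at z = 174 + 124 = 298; with slat thickness 15, the top is 313 mm.


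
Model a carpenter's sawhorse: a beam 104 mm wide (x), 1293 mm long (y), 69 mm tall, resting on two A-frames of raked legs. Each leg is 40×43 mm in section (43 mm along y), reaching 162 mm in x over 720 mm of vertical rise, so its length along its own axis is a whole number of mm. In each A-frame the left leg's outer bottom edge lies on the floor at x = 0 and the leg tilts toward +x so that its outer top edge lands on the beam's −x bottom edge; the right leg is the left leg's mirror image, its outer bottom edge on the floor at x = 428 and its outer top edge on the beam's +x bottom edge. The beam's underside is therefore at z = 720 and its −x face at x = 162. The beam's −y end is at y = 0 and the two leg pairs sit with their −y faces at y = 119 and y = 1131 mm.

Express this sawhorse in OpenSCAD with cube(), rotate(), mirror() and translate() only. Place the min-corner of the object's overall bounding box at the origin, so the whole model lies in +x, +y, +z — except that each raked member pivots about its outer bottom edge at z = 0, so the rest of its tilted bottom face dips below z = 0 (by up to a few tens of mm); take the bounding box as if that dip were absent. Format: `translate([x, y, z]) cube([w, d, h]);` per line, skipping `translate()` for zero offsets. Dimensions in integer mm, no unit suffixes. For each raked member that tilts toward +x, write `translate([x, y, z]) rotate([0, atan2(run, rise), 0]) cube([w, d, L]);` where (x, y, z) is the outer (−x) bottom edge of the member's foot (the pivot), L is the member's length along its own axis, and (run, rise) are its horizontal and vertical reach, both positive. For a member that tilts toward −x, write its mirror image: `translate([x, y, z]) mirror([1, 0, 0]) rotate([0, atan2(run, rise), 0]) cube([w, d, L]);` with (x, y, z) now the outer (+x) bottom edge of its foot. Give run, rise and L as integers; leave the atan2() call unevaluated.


translate([162, 0, 720]) cube([104, 1293, 69]);
translate([0, 119, 0]) rotate([0, atan2(162, 720), 0]) cube([40, 43, 738]);
translate([428, 119, 0]) mirror([1, 0, 0]) rotate([0, atan2(162, 720), 0]) cube([40, 43, 738]);
translate([0, 1131, 0]) rotate([0, atan2(162, 720), 0]) cube([40, 43, 738]);
translate([428, 1131, 0]) mirror([1, 0, 0]) rotate([0, atan2(162, 720), 0]) cube([40, 43, 738]);
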